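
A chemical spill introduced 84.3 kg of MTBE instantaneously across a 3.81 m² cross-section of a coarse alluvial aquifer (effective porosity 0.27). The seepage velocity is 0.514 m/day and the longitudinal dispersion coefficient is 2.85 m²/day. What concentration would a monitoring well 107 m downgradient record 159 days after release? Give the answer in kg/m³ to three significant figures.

0.763 kg/m³

For an instantaneous plane source, C(x,t) = M/(n_e·A·√(4πDt)) · exp(−(x−vt)²/(4Dt)), with n_e·A the pore (flow) area.
Plume center vt = 0.514 × 159 = 81.726 m, so the well at 107 m is 25.274 m downgradient of the peak.
√(4πDt) = 75.46 m, giving peak height M/(n_e·A·√(4πDt)) = 84.3/(0.27 × 3.81 × 75.46) = 1.086 kg/m³.
(x−vt)²/(4Dt) = (25.274)²/(4 × 2.85 × 159) = 0.3524; exp(−0.3524) = 0.7030.
C = 1.086 × 0.7030 = 0.763 kg/m³.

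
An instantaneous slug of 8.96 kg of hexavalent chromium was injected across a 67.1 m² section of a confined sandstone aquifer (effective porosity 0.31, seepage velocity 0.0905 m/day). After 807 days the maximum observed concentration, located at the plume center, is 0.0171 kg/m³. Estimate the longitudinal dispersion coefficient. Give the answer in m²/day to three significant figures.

0.0626 m²/day

At the plume center C_max = M/(n_e·A·√(4πDt)), so D = M²/(4πt·(n_e·A·C_max)²).
n_e·A·C_max = 0.31 × 67.1 × 0.0171 = 0.3557 kg/m.
D = 8.96²/(4π × 807 × 0.3557²) = 0.0626 m²/day.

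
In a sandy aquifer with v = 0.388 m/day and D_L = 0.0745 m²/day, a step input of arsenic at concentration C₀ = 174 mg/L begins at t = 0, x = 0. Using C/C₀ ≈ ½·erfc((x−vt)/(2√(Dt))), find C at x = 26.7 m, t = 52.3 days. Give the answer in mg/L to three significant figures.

For a continuous step input, C/C₀ ≈ ½·erfc((x−vt)/(2√(Dt))).
vt = 0.388 × 52.3 = 20.2924 m and 2√(Dt) = 2√(0.0745 × 52.3) = 3.948 m.
Argument (x−vt)/(2√(Dt)) = (26.7 − 20.2924)/3.948 = 1.623; ½·erfc(1.623) = 0.01086.
C = 174 × 0.01086 = 1.89 mg/L.

1.89 mg/L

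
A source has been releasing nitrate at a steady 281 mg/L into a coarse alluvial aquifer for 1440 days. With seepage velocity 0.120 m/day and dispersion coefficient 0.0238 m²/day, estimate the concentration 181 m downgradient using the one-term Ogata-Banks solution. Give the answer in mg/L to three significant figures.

For a continuous step input, C/C₀ ≈ ½·erfc((x−vt)/(2√(Dt))).
vt = 0.120 × 1440 = 172.8 m and 2√(Dt) = 2√(0.0238 × 1440) = 11.71 m.
Argument (x−vt)/(2√(Dt)) = (181 − 172.8)/11.71 = 0.7003; ½·erfc(0.7003) = 0.1610.
C = 281 × 0.1610 = 45.2 mg/L.

45.2 mg/L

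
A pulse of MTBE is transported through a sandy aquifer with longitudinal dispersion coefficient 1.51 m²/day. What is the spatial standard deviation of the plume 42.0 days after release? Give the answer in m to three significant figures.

Dispersive spreading gives a Gaussian with σ² = 2Dt; advection only shifts the center.
σ = √(2 × 1.51 × 42.0) = 11.3 m.

11.3 m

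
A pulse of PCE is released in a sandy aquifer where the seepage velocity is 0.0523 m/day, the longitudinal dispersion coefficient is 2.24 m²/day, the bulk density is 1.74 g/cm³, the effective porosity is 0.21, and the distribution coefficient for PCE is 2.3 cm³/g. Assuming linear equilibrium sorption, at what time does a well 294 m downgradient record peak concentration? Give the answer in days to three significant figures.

Retardation factor R = 1 + ρ_b·K_d/n = 1 + 1.74 × 2.3/0.21 = 20.06.
Sorption retards both mechanisms: v_R = v/R = 0.002607 m/day, D_R = D/R = 0.1117 m²/day.
Peak time from v_R²t² + 2D_R t − x² = 0: t = (√(D_R² + v_R²x²) − D_R)/v_R².
√(D_R² + v_R²x²) = √(0.1117² + 0.002607² × 294²) = 0.7746; v_R² = 6.796e-06.
t = (0.7746 − 0.1117)/6.796e-06 = 97500 days.

97500 days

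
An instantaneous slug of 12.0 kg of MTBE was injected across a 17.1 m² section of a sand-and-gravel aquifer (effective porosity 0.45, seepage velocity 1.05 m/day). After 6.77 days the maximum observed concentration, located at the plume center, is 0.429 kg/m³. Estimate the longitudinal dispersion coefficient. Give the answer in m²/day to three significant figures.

0.155 m²/day

At the plume center C_max = M/(n_e·A·√(4πDt)), so D = M²/(4πt·(n_e·A·C_max)²).
n_e·A·C_max = 0.45 × 17.1 × 0.429 = 3.301 kg/m.
D = 12.0²/(4π × 6.77 × 3.301²) = 0.155 m²/day.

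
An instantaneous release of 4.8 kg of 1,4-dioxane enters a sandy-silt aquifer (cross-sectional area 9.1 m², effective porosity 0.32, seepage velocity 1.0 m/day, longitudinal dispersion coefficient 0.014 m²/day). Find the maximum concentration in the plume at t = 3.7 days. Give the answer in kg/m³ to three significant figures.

The peak of an instantaneous 1D plume sits at x = vt; there the Gaussian factor is 1 and C_max = M/(n_e·A·√(4πDt)), where n_e·A is the pore area the mass is dissolved in.
√(4πDt) = √(4π × 0.014 × 3.7) = 0.8068 m, so C_max = 4.8/(0.32 × 9.1 × 0.8068) = 2.04 kg/m³.

2.04 kg/m³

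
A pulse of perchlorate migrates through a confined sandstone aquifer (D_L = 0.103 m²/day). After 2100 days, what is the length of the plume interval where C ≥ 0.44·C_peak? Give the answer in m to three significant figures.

The plume is Gaussian with σ = √(2Dt) = √(2 × 0.103 × 2100) = 20.80 m.
C/C_peak = exp(−Δx²/(2σ²)) = 0.44 ⇒ Δx = σ·√(−2 ln 0.44) = 20.80 × 1.281 = 26.64 m.
Width = 2Δx = 53.3 m.

53.3 m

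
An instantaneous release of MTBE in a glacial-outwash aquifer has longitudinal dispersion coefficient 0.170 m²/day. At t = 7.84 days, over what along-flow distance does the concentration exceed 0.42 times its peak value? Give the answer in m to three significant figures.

4.30 m

The plume is Gaussian with σ = √(2Dt) = √(2 × 0.170 × 7.84) = 1.633 m.
C/C_peak = exp(−Δx²/(2σ²)) = 0.42 ⇒ Δx = σ·√(−2 ln 0.42) = 1.633 × 1.317 = 2.151 m.
Width = 2Δx = 4.30 m.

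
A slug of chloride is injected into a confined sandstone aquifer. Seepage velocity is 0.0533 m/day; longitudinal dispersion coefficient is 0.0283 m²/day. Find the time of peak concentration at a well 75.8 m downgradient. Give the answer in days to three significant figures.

1410 days

For the 1D instantaneous-source solution, setting ∂C/∂t = 0 at fixed x gives v²t² + 2Dt − x² = 0, so t = (√(D² + v²x²) − D)/v².
√(D² + v²x²) = √(0.0283² + 0.0533² × 75.8²) = 4.040; v² = 0.00284089.
t = (4.040 − 0.0283)/0.00284089 = 1410 days (vs. the pure-advection estimate x/v = 1420 d).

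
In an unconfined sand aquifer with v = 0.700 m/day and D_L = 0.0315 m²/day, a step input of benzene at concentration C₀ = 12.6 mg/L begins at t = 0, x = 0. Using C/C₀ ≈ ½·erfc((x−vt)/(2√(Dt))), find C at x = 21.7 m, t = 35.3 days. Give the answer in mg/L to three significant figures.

For a continuous step input, C/C₀ ≈ ½·erfc((x−vt)/(2√(Dt))).
vt = 0.700 × 35.3 = 24.71 m and 2√(Dt) = 2√(0.0315 × 35.3) = 2.109 m.
Argument (x−vt)/(2√(Dt)) = (21.7 − 24.71)/2.109 = -1.427; ½·erfc(-1.427) = 0.9782.
C = 12.6 × 0.9782 = 12.3 mg/L.

12.3 mg/L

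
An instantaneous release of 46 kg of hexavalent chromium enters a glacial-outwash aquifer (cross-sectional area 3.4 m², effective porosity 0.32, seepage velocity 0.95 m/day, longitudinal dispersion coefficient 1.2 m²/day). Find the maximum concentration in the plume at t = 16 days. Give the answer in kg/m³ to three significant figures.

2.72 kg/m³

The peak of an instantaneous 1D plume sits at x = vt; there the Gaussian factor is 1 and C_max = M/(n_e·A·√(4πDt)), where n_e·A is the pore area the mass is dissolved in.
√(4πDt) = √(4π × 1.2 × 16) = 15.53 m, so C_max = 46/(0.32 × 3.4 × 15.53) = 2.72 kg/m³.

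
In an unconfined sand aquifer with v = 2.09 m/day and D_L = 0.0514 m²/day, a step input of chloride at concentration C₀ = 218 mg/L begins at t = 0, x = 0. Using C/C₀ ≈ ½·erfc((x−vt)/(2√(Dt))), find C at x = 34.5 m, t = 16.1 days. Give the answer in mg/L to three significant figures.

55.4 mg/L

For a continuous step input, C/C₀ ≈ ½·erfc((x−vt)/(2√(Dt))).
vt = 2.09 × 16.1 = 33.649 m and 2√(Dt) = 2√(0.0514 × 16.1) = 1.819 m.
Argument (x−vt)/(2√(Dt)) = (34.5 − 33.649)/1.819 = 0.4678; ½·erfc(0.4678) = 0.2541.
C = 218 × 0.2541 = 55.4 mg/L.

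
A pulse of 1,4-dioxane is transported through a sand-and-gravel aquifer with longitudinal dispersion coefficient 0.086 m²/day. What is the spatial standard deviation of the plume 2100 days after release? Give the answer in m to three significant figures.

19.0 m

Dispersive spreading gives a Gaussian with σ² = 2Dt; advection only shifts the center.
σ = √(2 × 0.086 × 2100) = 19.0 m.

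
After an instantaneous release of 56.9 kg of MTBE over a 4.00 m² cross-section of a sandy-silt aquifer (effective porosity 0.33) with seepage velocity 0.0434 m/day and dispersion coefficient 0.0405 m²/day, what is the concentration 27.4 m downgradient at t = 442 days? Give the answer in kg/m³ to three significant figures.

For an instantaneous plane source, C(x,t) = M/(n_e·A·√(4πDt)) · exp(−(x−vt)²/(4Dt)), with n_e·A the pore (flow) area.
Plume center vt = 0.0434 × 442 = 19.1828 m, so the well at 27.4 m is 8.2172 m downgradient of the peak.
√(4πDt) = 15.00 m, giving peak height M/(n_e·A·√(4πDt)) = 56.9/(0.33 × 4.00 × 15.00) = 2.874 kg/m³.
(x−vt)²/(4Dt) = (8.2172)²/(4 × 0.0405 × 442) = 0.9430; exp(−0.9430) = 0.3895.
C = 2.874 × 0.3895 = 1.12 kg/m³.

1.12 kg/m³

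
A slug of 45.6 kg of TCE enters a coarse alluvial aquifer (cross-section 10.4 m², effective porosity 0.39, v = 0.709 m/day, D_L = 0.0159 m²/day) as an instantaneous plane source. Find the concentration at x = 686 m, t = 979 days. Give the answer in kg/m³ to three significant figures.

For an instantaneous plane source, C(x,t) = M/(n_e·A·√(4πDt)) · exp(−(x−vt)²/(4Dt)), with n_e·A the pore (flow) area.
Plume center vt = 0.709 × 979 = 694.111 m, so the well at 686 m is 8.111 m upgradient of the peak.
√(4πDt) = 13.99 m, giving peak height M/(n_e·A·√(4πDt)) = 45.6/(0.39 × 10.4 × 13.99) = 0.8036 kg/m³.
(x−vt)²/(4Dt) = (-8.111)²/(4 × 0.0159 × 979) = 1.057; exp(−1.057) = 0.3475.
C = 0.8036 × 0.3475 = 0.279 kg/m³.

0.279 kg/m³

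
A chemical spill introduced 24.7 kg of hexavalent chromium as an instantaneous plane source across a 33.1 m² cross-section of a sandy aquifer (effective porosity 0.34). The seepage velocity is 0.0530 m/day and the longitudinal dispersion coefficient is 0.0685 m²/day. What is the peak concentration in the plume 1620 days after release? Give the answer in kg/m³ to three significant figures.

The peak of an instantaneous 1D plume sits at x = vt; there the Gaussian factor is 1 and C_max = M/(n_e·A·√(4πDt)), where n_e·A is the pore area the mass is dissolved in.
√(4πDt) = √(4π × 0.0685 × 1620) = 37.34 m, so C_max = 24.7/(0.34 × 33.1 × 37.34) = 0.0588 kg/m³.

0.0588 kg/m³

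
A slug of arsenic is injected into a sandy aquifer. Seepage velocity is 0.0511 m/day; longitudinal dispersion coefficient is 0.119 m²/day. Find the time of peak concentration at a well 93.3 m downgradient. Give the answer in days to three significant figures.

For the 1D instantaneous-source solution, setting ∂C/∂t = 0 at fixed x gives v²t² + 2Dt − x² = 0, so t = (√(D² + v²x²) − D)/v².
√(D² + v²x²) = √(0.119² + 0.0511² × 93.3²) = 4.769; v² = 0.00261121.
t = (4.769 − 0.119)/0.00261121 = 1780 days (vs. the pure-advection estimate x/v = 1830 d).

1780 days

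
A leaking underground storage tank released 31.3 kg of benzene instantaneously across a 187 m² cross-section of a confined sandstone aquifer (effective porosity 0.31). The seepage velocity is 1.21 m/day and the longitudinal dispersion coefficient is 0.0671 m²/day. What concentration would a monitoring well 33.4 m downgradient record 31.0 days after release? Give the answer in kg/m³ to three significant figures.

For an instantaneous plane source, C(x,t) = M/(n_e·A·√(4πDt)) · exp(−(x−vt)²/(4Dt)), with n_e·A the pore (flow) area.
Plume center vt = 1.21 × 31.0 = 37.51 m, so the well at 33.4 m is 4.11 m upgradient of the peak.
√(4πDt) = 5.113 m, giving peak height M/(n_e·A·√(4πDt)) = 31.3/(0.31 × 187 × 5.113) = 0.1056 kg/m³.
(x−vt)²/(4Dt) = (-4.11)²/(4 × 0.0671 × 31.0) = 2.030; exp(−2.030) = 0.1313.
C = 0.1056 × 0.1313 = 0.0139 kg/m³.

0.0139 kg/m³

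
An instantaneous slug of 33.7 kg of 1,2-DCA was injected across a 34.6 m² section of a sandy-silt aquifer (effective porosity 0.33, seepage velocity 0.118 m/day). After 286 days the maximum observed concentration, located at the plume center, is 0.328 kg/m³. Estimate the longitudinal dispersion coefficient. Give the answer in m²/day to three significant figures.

0.0225 m²/day

At the plume center C_max = M/(n_e·A·√(4πDt)), so D = M²/(4πt·(n_e·A·C_max)²).
n_e·A·C_max = 0.33 × 34.6 × 0.328 = 3.745 kg/m.
D = 33.7²/(4π × 286 × 3.745²) = 0.0225 m²/day.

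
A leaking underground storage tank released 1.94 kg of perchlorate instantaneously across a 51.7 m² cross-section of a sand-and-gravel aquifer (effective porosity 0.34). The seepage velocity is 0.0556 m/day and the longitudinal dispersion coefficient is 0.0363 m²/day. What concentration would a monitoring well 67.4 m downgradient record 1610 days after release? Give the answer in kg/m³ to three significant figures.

0.000503 kg/m³

For an instantaneous plane source, C(x,t) = M/(n_e·A·√(4πDt)) · exp(−(x−vt)²/(4Dt)), with n_e·A the pore (flow) area.
Plume center vt = 0.0556 × 1610 = 89.516 m, so the well at 67.4 m is 22.116 m upgradient of the peak.
√(4πDt) = 27.10 m, giving peak height M/(n_e·A·√(4πDt)) = 1.94/(0.34 × 51.7 × 27.10) = 0.004073 kg/m³.
(x−vt)²/(4Dt) = (-22.116)²/(4 × 0.0363 × 1610) = 2.092; exp(−2.092) = 0.1234.
C = 0.004073 × 0.1234 = 0.000503 kg/m³.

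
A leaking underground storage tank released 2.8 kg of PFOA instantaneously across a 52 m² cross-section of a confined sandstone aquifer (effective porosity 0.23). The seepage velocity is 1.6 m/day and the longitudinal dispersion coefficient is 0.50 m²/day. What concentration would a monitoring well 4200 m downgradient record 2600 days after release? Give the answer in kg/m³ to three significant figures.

For an instantaneous plane source, C(x,t) = M/(n_e·A·√(4πDt)) · exp(−(x−vt)²/(4Dt)), with n_e·A the pore (flow) area.
Plume center vt = 1.6 × 2600 = 4160 m, so the well at 4200 m is 40 m downgradient of the peak.
√(4πDt) = 127.8 m, giving peak height M/(n_e·A·√(4πDt)) = 2.8/(0.23 × 52 × 127.8) = 0.001832 kg/m³.
(x−vt)²/(4Dt) = (40)²/(4 × 0.50 × 2600) = 0.3077; exp(−0.3077) = 0.7351.
C = 0.001832 × 0.7351 = 0.00135 kg/m³.

0.00135 kg/m³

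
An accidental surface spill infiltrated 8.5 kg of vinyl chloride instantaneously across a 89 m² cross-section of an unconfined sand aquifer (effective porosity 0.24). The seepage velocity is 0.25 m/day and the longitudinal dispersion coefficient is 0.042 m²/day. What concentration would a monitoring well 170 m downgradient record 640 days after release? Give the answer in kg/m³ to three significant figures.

For an instantaneous plane source, C(x,t) = M/(n_e·A·√(4πDt)) · exp(−(x−vt)²/(4Dt)), with n_e·A the pore (flow) area.
Plume center vt = 0.25 × 640 = 160 m, so the well at 170 m is 10 m downgradient of the peak.
√(4πDt) = 18.38 m, giving peak height M/(n_e·A·√(4πDt)) = 8.5/(0.24 × 89 × 18.38) = 0.02165 kg/m³.
(x−vt)²/(4Dt) = (10)²/(4 × 0.042 × 640) = 0.9301; exp(−0.9301) = 0.3945.
C = 0.02165 × 0.3945 = 0.00854 kg/m³.

0.00854 kg/m³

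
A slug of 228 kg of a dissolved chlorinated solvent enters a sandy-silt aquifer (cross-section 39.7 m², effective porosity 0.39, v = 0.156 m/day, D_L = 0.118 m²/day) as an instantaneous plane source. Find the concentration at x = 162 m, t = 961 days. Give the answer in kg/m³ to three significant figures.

0.283 kg/m³

For an instantaneous plane source, C(x,t) = M/(n_e·A·√(4πDt)) · exp(−(x−vt)²/(4Dt)), with n_e·A the pore (flow) area.
Plume center vt = 0.156 × 961 = 149.916 m, so the well at 162 m is 12.084 m downgradient of the peak.
√(4πDt) = 37.75 m, giving peak height M/(n_e·A·√(4πDt)) = 228/(0.39 × 39.7 × 37.75) = 0.3901 kg/m³.
(x−vt)²/(4Dt) = (12.084)²/(4 × 0.118 × 961) = 0.3219; exp(−0.3219) = 0.7248.
C = 0.3901 × 0.7248 = 0.283 kg/m³.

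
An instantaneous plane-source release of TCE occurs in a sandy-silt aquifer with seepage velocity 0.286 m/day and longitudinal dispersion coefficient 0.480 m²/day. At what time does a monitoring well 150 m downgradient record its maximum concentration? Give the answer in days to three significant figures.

For the 1D instantaneous-source solution, setting ∂C/∂t = 0 at fixed x gives v²t² + 2Dt − x² = 0, so t = (√(D² + v²x²) − D)/v².
√(D² + v²x²) = √(0.480² + 0.286² × 150²) = 42.90; v² = 0.081796.
t = (42.90 − 0.480)/0.081796 = 519 days (vs. the pure-advection estimate x/v = 524 d).

519 days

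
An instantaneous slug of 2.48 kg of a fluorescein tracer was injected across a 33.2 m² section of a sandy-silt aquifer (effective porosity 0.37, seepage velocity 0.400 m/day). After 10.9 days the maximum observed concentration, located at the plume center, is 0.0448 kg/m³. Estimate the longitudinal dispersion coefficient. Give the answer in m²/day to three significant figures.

At the plume center C_max = M/(n_e·A·√(4πDt)), so D = M²/(4πt·(n_e·A·C_max)²).
n_e·A·C_max = 0.37 × 33.2 × 0.0448 = 0.5503 kg/m.
D = 2.48²/(4π × 10.9 × 0.5503²) = 0.148 m²/day.

0.148 m²/day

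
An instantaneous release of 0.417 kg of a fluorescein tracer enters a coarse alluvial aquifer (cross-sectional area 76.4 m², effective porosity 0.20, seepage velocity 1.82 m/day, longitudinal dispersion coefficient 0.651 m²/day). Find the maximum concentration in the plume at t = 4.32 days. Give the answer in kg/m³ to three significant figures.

0.00459 kg/m³

The peak of an instantaneous 1D plume sits at x = vt; there the Gaussian factor is 1 and C_max = M/(n_e·A·√(4πDt)), where n_e·A is the pore area the mass is dissolved in.
√(4πDt) = √(4π × 0.651 × 4.32) = 5.945 m, so C_max = 0.417/(0.20 × 76.4 × 5.945) = 0.00459 kg/m³.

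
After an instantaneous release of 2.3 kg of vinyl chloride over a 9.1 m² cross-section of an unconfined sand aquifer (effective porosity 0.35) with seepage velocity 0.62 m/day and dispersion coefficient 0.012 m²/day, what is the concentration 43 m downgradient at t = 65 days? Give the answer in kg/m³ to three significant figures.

0.0223 kg/m³

For an instantaneous plane source, C(x,t) = M/(n_e·A·√(4πDt)) · exp(−(x−vt)²/(4Dt)), with n_e·A the pore (flow) area.
Plume center vt = 0.62 × 65 = 40.3 m, so the well at 43 m is 2.7 m downgradient of the peak.
√(4πDt) = 3.131 m, giving peak height M/(n_e·A·√(4πDt)) = 2.3/(0.35 × 9.1 × 3.131) = 0.2306 kg/m³.
(x−vt)²/(4Dt) = (2.7)²/(4 × 0.012 × 65) = 2.337; exp(−2.337) = 0.09662.
C = 0.2306 × 0.09662 = 0.0223 kg/m³.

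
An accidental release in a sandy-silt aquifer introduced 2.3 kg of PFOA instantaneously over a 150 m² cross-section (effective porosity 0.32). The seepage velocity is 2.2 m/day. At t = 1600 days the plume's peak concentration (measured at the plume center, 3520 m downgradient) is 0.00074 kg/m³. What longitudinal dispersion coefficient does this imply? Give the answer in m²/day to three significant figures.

0.209 m²/day

At the plume center C_max = M/(n_e·A·√(4πDt)), so D = M²/(4πt·(n_e·A·C_max)²).
n_e·A·C_max = 0.32 × 150 × 0.00074 = 0.03552 kg/m.
D = 2.3²/(4π × 1600 × 0.03552²) = 0.209 m²/day.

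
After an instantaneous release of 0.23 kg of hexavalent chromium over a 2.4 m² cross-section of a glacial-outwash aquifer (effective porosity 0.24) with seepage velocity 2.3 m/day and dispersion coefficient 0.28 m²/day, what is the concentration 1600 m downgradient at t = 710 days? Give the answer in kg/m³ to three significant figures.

0.00203 kg/m³

For an instantaneous plane source, C(x,t) = M/(n_e·A·√(4πDt)) · exp(−(x−vt)²/(4Dt)), with n_e·A the pore (flow) area.
Plume center vt = 2.3 × 710 = 1633 m, so the well at 1600 m is 33 m upgradient of the peak.
√(4πDt) = 49.98 m, giving peak height M/(n_e·A·√(4πDt)) = 0.23/(0.24 × 2.4 × 49.98) = 0.007989 kg/m³.
(x−vt)²/(4Dt) = (-33)²/(4 × 0.28 × 710) = 1.369; exp(−1.369) = 0.2544.
C = 0.007989 × 0.2544 = 0.00203 kg/m³.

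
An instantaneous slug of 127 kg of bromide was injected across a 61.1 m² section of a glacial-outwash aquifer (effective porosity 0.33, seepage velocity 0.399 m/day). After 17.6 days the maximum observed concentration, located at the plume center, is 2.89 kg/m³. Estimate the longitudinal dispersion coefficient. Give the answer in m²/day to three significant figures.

At the plume center C_max = M/(n_e·A·√(4πDt)), so D = M²/(4πt·(n_e·A·C_max)²).
n_e·A·C_max = 0.33 × 61.1 × 2.89 = 58.27 kg/m.
D = 127²/(4π × 17.6 × 58.27²) = 0.0215 m²/day.

0.0215 m²/day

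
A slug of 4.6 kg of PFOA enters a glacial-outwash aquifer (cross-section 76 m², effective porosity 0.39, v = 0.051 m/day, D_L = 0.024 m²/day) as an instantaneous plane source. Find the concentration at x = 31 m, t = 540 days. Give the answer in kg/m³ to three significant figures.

For an instantaneous plane source, C(x,t) = M/(n_e·A·√(4πDt)) · exp(−(x−vt)²/(4Dt)), with n_e·A the pore (flow) area.
Plume center vt = 0.051 × 540 = 27.54 m, so the well at 31 m is 3.46 m downgradient of the peak.
√(4πDt) = 12.76 m, giving peak height M/(n_e·A·√(4πDt)) = 4.6/(0.39 × 76 × 12.76) = 0.01216 kg/m³.
(x−vt)²/(4Dt) = (3.46)²/(4 × 0.024 × 540) = 0.2309; exp(−0.2309) = 0.7938.
C = 0.01216 × 0.7938 = 0.00965 kg/m³.

0.00965 kg/m³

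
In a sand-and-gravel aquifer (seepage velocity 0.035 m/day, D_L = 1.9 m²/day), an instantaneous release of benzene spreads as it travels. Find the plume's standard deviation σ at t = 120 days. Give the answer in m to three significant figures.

Dispersive spreading gives a Gaussian with σ² = 2Dt; advection only shifts the center.
σ = √(2 × 1.9 × 120) = 21.4 m.

21.4 m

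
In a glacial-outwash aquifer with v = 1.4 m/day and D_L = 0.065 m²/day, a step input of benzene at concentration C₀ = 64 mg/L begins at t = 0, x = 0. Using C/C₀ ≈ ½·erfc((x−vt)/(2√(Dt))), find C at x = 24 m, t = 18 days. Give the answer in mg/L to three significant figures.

50.2 mg/L

For a continuous step input, C/C₀ ≈ ½·erfc((x−vt)/(2√(Dt))).
vt = 1.4 × 18 = 25.2 m and 2√(Dt) = 2√(0.065 × 18) = 2.163 m.
Argument (x−vt)/(2√(Dt)) = (24 − 25.2)/2.163 = -0.5548; ½·erfc(-0.5548) = 0.7837.
C = 64 × 0.7837 = 50.2 mg/L.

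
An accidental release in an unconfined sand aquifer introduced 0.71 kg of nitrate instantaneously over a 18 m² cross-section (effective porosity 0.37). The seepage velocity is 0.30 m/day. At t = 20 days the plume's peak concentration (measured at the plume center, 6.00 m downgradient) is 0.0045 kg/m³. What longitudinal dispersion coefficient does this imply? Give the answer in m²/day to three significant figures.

2.23 m²/day

At the plume center C_max = M/(n_e·A·√(4πDt)), so D = M²/(4πt·(n_e·A·C_max)²).
n_e·A·C_max = 0.37 × 18 × 0.0045 = 0.02997 kg/m.
D = 0.71²/(4π × 20 × 0.02997²) = 2.23 m²/day.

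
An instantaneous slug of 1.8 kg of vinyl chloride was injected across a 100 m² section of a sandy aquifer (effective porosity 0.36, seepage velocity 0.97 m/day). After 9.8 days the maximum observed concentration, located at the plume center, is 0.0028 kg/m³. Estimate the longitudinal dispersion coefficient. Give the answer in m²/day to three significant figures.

2.59 m²/day

At the plume center C_max = M/(n_e·A·√(4πDt)), so D = M²/(4πt·(n_e·A·C_max)²).
n_e·A·C_max = 0.36 × 100 × 0.0028 = 0.1008 kg/m.
D = 1.8²/(4π × 9.8 × 0.1008²) = 2.59 m²/day.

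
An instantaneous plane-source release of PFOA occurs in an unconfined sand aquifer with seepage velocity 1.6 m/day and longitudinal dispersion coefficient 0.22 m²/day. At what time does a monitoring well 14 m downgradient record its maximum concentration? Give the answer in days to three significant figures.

For the 1D instantaneous-source solution, setting ∂C/∂t = 0 at fixed x gives v²t² + 2Dt − x² = 0, so t = (√(D² + v²x²) − D)/v².
√(D² + v²x²) = √(0.22² + 1.6² × 14²) = 22.40; v² = 2.56.
t = (22.40 − 0.22)/2.56 = 8.66 days (vs. the pure-advection estimate x/v = 8.75 d).

8.66 days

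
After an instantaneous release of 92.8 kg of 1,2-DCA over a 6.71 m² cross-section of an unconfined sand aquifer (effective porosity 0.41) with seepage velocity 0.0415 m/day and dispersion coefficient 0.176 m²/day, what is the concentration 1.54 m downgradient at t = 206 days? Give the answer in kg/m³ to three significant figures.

1.13 kg/m³

For an instantaneous plane source, C(x,t) = M/(n_e·A·√(4πDt)) · exp(−(x−vt)²/(4Dt)), with n_e·A the pore (flow) area.
Plume center vt = 0.0415 × 206 = 8.549 m, so the well at 1.54 m is 7.009 m upgradient of the peak.
√(4πDt) = 21.34 m, giving peak height M/(n_e·A·√(4πDt)) = 92.8/(0.41 × 6.71 × 21.34) = 1.581 kg/m³.
(x−vt)²/(4Dt) = (-7.009)²/(4 × 0.176 × 206) = 0.3387; exp(−0.3387) = 0.7127.
C = 1.581 × 0.7127 = 1.13 kg/m³.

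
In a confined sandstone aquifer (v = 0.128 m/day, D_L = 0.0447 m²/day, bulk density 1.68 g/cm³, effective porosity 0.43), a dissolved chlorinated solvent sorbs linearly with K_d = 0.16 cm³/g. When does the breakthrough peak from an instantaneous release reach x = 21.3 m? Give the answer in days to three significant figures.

Retardation factor R = 1 + ρ_b·K_d/n = 1 + 1.68 × 0.16/0.43 = 1.625.
Sorption retards both mechanisms: v_R = v/R = 0.07877 m/day, D_R = D/R = 0.02751 m²/day.
Peak time from v_R²t² + 2D_R t − x² = 0: t = (√(D_R² + v_R²x²) − D_R)/v_R².
√(D_R² + v_R²x²) = √(0.02751² + 0.07877² × 21.3²) = 1.678; v_R² = 0.006205.
t = (1.678 − 0.02751)/0.006205 = 266 days.

266 days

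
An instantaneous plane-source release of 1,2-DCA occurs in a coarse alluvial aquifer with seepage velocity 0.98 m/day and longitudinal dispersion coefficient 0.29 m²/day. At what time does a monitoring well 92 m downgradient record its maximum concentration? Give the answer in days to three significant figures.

For the 1D instantaneous-source solution, setting ∂C/∂t = 0 at fixed x gives v²t² + 2Dt − x² = 0, so t = (√(D² + v²x²) − D)/v².
√(D² + v²x²) = √(0.29² + 0.98² × 92²) = 90.16; v² = 0.9604.
t = (90.16 − 0.29)/0.9604 = 93.6 days (vs. the pure-advection estimate x/v = 93.9 d).

93.6 days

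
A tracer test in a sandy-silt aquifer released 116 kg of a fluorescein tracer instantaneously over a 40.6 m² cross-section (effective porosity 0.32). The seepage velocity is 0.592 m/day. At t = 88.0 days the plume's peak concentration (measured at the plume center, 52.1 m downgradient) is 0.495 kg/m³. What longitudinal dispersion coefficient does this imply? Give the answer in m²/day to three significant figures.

0.294 m²/day

At the plume center C_max = M/(n_e·A·√(4πDt)), so D = M²/(4πt·(n_e·A·C_max)²).
n_e·A·C_max = 0.32 × 40.6 × 0.495 = 6.431 kg/m.
D = 116²/(4π × 88.0 × 6.431²) = 0.294 m²/day.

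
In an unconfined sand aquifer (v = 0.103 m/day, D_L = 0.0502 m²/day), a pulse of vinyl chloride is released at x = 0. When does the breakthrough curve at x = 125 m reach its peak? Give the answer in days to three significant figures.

For the 1D instantaneous-source solution, setting ∂C/∂t = 0 at fixed x gives v²t² + 2Dt − x² = 0, so t = (√(D² + v²x²) − D)/v².
√(D² + v²x²) = √(0.0502² + 0.103² × 125²) = 12.88; v² = 0.010609.
t = (12.88 − 0.0502)/0.010609 = 1210 days (vs. the pure-advection estimate x/v = 1210 d).

1210 days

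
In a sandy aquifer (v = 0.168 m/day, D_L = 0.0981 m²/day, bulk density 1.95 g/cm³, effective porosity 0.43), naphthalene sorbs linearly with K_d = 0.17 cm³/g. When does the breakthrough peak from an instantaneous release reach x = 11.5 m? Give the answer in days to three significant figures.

115 days

Retardation factor R = 1 + ρ_b·K_d/n = 1 + 1.95 × 0.17/0.43 = 1.771.
Sorption retards both mechanisms: v_R = v/R = 0.09486 m/day, D_R = D/R = 0.05539 m²/day.
Peak time from v_R²t² + 2D_R t − x² = 0: t = (√(D_R² + v_R²x²) − D_R)/v_R².
√(D_R² + v_R²x²) = √(0.05539² + 0.09486² × 11.5²) = 1.092; v_R² = 0.008998.
t = (1.092 − 0.05539)/0.008998 = 115 days.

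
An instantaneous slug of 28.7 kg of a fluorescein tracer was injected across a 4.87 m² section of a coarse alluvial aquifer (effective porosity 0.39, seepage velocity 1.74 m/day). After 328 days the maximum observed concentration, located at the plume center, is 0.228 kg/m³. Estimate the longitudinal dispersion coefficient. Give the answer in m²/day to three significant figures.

1.07 m²/day

At the plume center C_max = M/(n_e·A·√(4πDt)), so D = M²/(4πt·(n_e·A·C_max)²).
n_e·A·C_max = 0.39 × 4.87 × 0.228 = 0.4330 kg/m.
D = 28.7²/(4π × 328 × 0.4330²) = 1.07 m²/day.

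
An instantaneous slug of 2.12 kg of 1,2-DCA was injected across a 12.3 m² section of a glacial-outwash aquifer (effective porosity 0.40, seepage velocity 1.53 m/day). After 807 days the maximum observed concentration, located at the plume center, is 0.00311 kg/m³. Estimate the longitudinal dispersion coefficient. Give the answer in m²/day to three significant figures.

1.89 m²/day

At the plume center C_max = M/(n_e·A·√(4πDt)), so D = M²/(4πt·(n_e·A·C_max)²).
n_e·A·C_max = 0.40 × 12.3 × 0.00311 = 0.01530 kg/m.
D = 2.12²/(4π × 807 × 0.01530²) = 1.89 m²/day.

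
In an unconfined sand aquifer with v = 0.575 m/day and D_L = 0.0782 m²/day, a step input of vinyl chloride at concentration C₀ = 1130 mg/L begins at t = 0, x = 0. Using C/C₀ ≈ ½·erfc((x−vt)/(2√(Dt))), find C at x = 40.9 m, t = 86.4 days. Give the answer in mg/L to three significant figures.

1120 mg/L

For a continuous step input, C/C₀ ≈ ½·erfc((x−vt)/(2√(Dt))).
vt = 0.575 × 86.4 = 49.68 m and 2√(Dt) = 2√(0.0782 × 86.4) = 5.199 m.
Argument (x−vt)/(2√(Dt)) = (40.9 − 49.68)/5.199 = -1.689; ½·erfc(-1.689) = 0.9915.
C = 1130 × 0.9915 = 1120 mg/L.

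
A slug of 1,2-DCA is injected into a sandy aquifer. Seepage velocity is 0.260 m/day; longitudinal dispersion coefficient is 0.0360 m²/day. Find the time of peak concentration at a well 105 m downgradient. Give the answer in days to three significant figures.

For the 1D instantaneous-source solution, setting ∂C/∂t = 0 at fixed x gives v²t² + 2Dt − x² = 0, so t = (√(D² + v²x²) − D)/v².
√(D² + v²x²) = √(0.0360² + 0.260² × 105²) = 27.30; v² = 0.0676.
t = (27.30 − 0.0360)/0.0676 = 403 days (vs. the pure-advection estimate x/v = 404 d).

403 days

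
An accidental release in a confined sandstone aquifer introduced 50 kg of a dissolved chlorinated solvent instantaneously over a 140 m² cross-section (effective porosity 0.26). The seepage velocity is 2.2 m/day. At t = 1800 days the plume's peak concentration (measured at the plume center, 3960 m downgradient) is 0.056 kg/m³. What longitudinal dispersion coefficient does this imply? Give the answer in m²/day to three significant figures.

0.0266 m²/day

At the plume center C_max = M/(n_e·A·√(4πDt)), so D = M²/(4πt·(n_e·A·C_max)²).
n_e·A·C_max = 0.26 × 140 × 0.056 = 2.038 kg/m.
D = 50²/(4π × 1800 × 2.038²) = 0.0266 m²/day.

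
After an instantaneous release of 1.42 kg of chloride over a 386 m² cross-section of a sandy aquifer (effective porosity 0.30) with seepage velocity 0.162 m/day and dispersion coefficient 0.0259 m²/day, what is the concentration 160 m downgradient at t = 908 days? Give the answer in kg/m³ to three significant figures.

For an instantaneous plane source, C(x,t) = M/(n_e·A·√(4πDt)) · exp(−(x−vt)²/(4Dt)), with n_e·A the pore (flow) area.
Plume center vt = 0.162 × 908 = 147.096 m, so the well at 160 m is 12.904 m downgradient of the peak.
√(4πDt) = 17.19 m, giving peak height M/(n_e·A·√(4πDt)) = 1.42/(0.30 × 386 × 17.19) = 0.0007134 kg/m³.
(x−vt)²/(4Dt) = (12.904)²/(4 × 0.0259 × 908) = 1.770; exp(−1.770) = 0.1703.
C = 0.0007134 × 0.1703 = 0.000121 kg/m³.

0.000121 kg/m³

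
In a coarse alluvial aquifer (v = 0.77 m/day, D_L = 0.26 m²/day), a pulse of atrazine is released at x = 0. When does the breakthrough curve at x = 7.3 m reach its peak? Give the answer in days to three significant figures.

9.05 days

For the 1D instantaneous-source solution, setting ∂C/∂t = 0 at fixed x gives v²t² + 2Dt − x² = 0, so t = (√(D² + v²x²) − D)/v².
√(D² + v²x²) = √(0.26² + 0.77² × 7.3²) = 5.627; v² = 0.5929.
t = (5.627 − 0.26)/0.5929 = 9.05 days (vs. the pure-advection estimate x/v = 9.48 d).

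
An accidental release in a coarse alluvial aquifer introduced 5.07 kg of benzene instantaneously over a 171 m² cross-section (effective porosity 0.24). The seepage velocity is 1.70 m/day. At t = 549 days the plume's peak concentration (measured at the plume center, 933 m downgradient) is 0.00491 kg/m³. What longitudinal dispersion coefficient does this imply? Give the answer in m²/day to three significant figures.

At the plume center C_max = M/(n_e·A·√(4πDt)), so D = M²/(4πt·(n_e·A·C_max)²).
n_e·A·C_max = 0.24 × 171 × 0.00491 = 0.2015 kg/m.
D = 5.07²/(4π × 549 × 0.2015²) = 0.0918 m²/day.

0.0918 m²/day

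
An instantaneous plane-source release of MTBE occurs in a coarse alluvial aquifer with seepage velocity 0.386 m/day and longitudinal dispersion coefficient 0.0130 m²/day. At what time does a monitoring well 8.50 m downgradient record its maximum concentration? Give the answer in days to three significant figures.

21.9 days

For the 1D instantaneous-source solution, setting ∂C/∂t = 0 at fixed x gives v²t² + 2Dt − x² = 0, so t = (√(D² + v²x²) − D)/v².
√(D² + v²x²) = √(0.0130² + 0.386² × 8.50²) = 3.281; v² = 0.148996.
t = (3.281 − 0.0130)/0.148996 = 21.9 days (vs. the pure-advection estimate x/v = 22.0 d).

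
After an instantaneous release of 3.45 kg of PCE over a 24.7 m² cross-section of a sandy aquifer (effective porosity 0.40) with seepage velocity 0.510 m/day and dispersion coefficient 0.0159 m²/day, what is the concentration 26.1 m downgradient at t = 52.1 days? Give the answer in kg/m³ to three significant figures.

0.101 kg/m³

For an instantaneous plane source, C(x,t) = M/(n_e·A·√(4πDt)) · exp(−(x−vt)²/(4Dt)), with n_e·A the pore (flow) area.
Plume center vt = 0.510 × 52.1 = 26.571 m, so the well at 26.1 m is 0.471 m upgradient of the peak.
√(4πDt) = 3.226 m, giving peak height M/(n_e·A·√(4πDt)) = 3.45/(0.40 × 24.7 × 3.226) = 0.1082 kg/m³.
(x−vt)²/(4Dt) = (-0.471)²/(4 × 0.0159 × 52.1) = 0.06695; exp(−0.06695) = 0.9352.
C = 0.1082 × 0.9352 = 0.101 kg/m³.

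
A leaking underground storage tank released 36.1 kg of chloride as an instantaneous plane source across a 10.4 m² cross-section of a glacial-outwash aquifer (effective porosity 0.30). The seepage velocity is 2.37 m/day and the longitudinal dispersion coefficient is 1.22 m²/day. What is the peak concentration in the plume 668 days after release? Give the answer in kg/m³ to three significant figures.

0.114 kg/m³

The peak of an instantaneous 1D plume sits at x = vt; there the Gaussian factor is 1 and C_max = M/(n_e·A·√(4πDt)), where n_e·A is the pore area the mass is dissolved in.
√(4πDt) = √(4π × 1.22 × 668) = 101.2 m, so C_max = 36.1/(0.30 × 10.4 × 101.2) = 0.114 kg/m³.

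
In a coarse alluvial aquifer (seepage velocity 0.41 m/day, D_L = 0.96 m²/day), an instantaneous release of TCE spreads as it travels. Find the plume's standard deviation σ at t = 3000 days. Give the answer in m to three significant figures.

75.9 m

Dispersive spreading gives a Gaussian with σ² = 2Dt; advection only shifts the center.
σ = √(2 × 0.96 × 3000) = 75.9 m.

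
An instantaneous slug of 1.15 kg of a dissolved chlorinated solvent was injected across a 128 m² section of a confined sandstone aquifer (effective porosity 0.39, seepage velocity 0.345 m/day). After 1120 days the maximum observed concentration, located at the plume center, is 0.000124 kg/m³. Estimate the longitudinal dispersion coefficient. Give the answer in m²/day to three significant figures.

2.45 m²/day

At the plume center C_max = M/(n_e·A·√(4πDt)), so D = M²/(4πt·(n_e·A·C_max)²).
n_e·A·C_max = 0.39 × 128 × 0.000124 = 0.006190 kg/m.
D = 1.15²/(4π × 1120 × 0.006190²) = 2.45 m²/day.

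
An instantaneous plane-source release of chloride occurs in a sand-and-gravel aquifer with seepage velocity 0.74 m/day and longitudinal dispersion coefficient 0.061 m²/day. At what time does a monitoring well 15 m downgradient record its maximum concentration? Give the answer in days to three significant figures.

20.2 days

For the 1D instantaneous-source solution, setting ∂C/∂t = 0 at fixed x gives v²t² + 2Dt − x² = 0, so t = (√(D² + v²x²) − D)/v².
√(D² + v²x²) = √(0.061² + 0.74² × 15²) = 11.10; v² = 0.5476.
t = (11.10 − 0.061)/0.5476 = 20.2 days (vs. the pure-advection estimate x/v = 20.3 d).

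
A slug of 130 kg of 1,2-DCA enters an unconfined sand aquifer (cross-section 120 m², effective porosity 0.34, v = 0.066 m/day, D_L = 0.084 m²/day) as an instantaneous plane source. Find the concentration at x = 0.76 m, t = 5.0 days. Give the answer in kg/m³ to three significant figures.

1.24 kg/m³

For an instantaneous plane source, C(x,t) = M/(n_e·A·√(4πDt)) · exp(−(x−vt)²/(4Dt)), with n_e·A the pore (flow) area.
Plume center vt = 0.066 × 5.0 = 0.33 m, so the well at 0.76 m is 0.43 m downgradient of the peak.
√(4πDt) = 2.297 m, giving peak height M/(n_e·A·√(4πDt)) = 130/(0.34 × 120 × 2.297) = 1.387 kg/m³.
(x−vt)²/(4Dt) = (0.43)²/(4 × 0.084 × 5.0) = 0.1101; exp(−0.1101) = 0.8957.
C = 1.387 × 0.8957 = 1.24 kg/m³.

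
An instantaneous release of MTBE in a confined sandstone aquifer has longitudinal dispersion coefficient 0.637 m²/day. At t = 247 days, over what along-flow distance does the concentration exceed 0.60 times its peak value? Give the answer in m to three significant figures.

35.9 m

The plume is Gaussian with σ = √(2Dt) = √(2 × 0.637 × 247) = 17.74 m.
C/C_peak = exp(−Δx²/(2σ²)) = 0.60 ⇒ Δx = σ·√(−2 ln 0.60) = 17.74 × 1.011 = 17.94 m.
Width = 2Δx = 35.9 m.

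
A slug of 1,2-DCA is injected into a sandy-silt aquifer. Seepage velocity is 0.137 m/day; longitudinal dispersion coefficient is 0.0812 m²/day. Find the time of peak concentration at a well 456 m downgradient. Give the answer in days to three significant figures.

For the 1D instantaneous-source solution, setting ∂C/∂t = 0 at fixed x gives v²t² + 2Dt − x² = 0, so t = (√(D² + v²x²) − D)/v².
√(D² + v²x²) = √(0.0812² + 0.137² × 456²) = 62.47; v² = 0.018769.
t = (62.47 − 0.0812)/0.018769 = 3320 days (vs. the pure-advection estimate x/v = 3330 d).

3320 days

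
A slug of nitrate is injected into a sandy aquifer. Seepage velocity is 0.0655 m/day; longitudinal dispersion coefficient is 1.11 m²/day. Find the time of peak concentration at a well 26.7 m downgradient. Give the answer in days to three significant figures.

For the 1D instantaneous-source solution, setting ∂C/∂t = 0 at fixed x gives v²t² + 2Dt − x² = 0, so t = (√(D² + v²x²) − D)/v².
√(D² + v²x²) = √(1.11² + 0.0655² × 26.7²) = 2.071; v² = 0.00429025.
t = (2.071 − 1.11)/0.00429025 = 224 days (vs. the pure-advection estimate x/v = 408 d).

224 days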